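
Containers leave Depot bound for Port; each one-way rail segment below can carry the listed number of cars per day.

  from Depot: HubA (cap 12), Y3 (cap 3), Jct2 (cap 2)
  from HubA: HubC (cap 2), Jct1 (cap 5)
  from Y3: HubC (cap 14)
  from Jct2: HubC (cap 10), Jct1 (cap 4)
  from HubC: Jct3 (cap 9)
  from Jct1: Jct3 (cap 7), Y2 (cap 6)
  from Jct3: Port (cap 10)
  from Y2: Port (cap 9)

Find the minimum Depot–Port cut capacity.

Augment Depot→HubA→HubC→Jct3→Port: bottleneck 2, flow now 2.
Augment Depot→HubA→Jct1→Jct3→Port: bottleneck 5, flow now 7.
Augment Depot→Y3→HubC→Jct3→Port: bottleneck 3, flow now 10.
Augment Depot→Jct2→Jct1→Y2→Port: bottleneck 2, flow now 12.
No augmenting path remains; maximum flow = 12.
By max-flow min-cut, the minimum cut capacity equals the max flow.
In the residual graph, reachable from Depot: {Depot, HubA}.
Min-cut edges: Depot→Y3 (3), Depot→Jct2 (2), HubA→HubC (2), HubA→Jct1 (5); capacity 3 + 2 + 2 + 5 = 12.

12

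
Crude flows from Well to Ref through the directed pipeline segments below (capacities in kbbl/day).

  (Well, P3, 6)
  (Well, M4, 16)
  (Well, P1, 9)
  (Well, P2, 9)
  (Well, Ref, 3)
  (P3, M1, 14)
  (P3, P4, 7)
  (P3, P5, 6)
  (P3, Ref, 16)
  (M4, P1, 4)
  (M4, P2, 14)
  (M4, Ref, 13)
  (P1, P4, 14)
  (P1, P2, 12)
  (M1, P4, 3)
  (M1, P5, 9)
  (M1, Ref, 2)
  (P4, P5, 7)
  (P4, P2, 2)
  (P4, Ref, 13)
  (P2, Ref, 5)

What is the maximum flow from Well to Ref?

Augment Well→Ref: bottleneck 3, flow now 3.
Augment Well→P3→Ref: bottleneck 6, flow now 9.
Augment Well→M4→Ref: bottleneck 13, flow now 22.
Augment Well→P2→Ref: bottleneck 5, flow now 27.
Augment Well→P1→P4→Ref: bottleneck 9, flow now 36.
Augment Well→M4→P1→P4→Ref: bottleneck 3, flow now 39.
No augmenting path remains; maximum flow = 39.
In the residual graph, reachable from Well: {Well, P2}.
Min-cut edges: Well→P3 (6), Well→M4 (16), Well→P1 (9), Well→Ref (3), P2→Ref (5); capacity 6 + 16 + 9 + 3 + 5 = 39.
This cut is saturated, so no flow can exceed 39.

39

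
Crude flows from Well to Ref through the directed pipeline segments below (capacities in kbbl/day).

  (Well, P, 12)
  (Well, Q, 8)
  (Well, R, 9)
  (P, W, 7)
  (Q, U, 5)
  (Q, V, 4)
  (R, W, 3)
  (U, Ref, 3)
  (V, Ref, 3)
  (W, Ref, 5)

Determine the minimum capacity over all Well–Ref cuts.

Augment Well→P→W→Ref: bottleneck 5, flow now 5.
Augment Well→Q→U→Ref: bottleneck 3, flow now 8.
Augment Well→Q→V→Ref: bottleneck 3, flow now 11.
No augmenting path remains; maximum flow = 11.
By max-flow min-cut, the minimum cut capacity equals the max flow.
In the residual graph, reachable from Well: {Well, P, Q, R, U, V, W}.
Min-cut edges: U→Ref (3), V→Ref (3), W→Ref (5); capacity 3 + 3 + 5 = 11.

11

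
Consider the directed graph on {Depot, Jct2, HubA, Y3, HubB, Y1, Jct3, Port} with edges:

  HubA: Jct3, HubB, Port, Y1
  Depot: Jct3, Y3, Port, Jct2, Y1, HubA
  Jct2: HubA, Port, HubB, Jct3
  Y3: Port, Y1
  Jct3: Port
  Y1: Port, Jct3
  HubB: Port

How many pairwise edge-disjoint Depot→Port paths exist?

6

Assign every edge capacity 1; by Menger, the answer equals the max flow.
Path Depot→Port (+1); total 1.
Path Depot→Jct2→Port (+1); total 2.
Path Depot→HubA→Port (+1); total 3.
Path Depot→Y3→Port (+1); total 4.
Path Depot→Y1→Port (+1); total 5.
Path Depot→Jct3→Port (+1); total 6.
No residual Depot→Port path; max flow = 6.
Certifying cut of size 6: {Depot→HubA, Depot→Jct2, Depot→Jct3, Depot→Port, Depot→Y1, Depot→Y3}.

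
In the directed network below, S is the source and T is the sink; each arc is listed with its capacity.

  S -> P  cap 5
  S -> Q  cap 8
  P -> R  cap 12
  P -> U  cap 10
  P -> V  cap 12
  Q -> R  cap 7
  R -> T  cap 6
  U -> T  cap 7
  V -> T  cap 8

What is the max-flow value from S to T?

Augment S→P→R→T: bottleneck 5, flow now 5.
Augment S→Q→R→T: bottleneck 1, flow now 6.
Augment S→Q→R→P→U→T: bottleneck 5, flow now 11. (uses reverse residual edge)
No augmenting path remains; maximum flow = 11.
In the residual graph, reachable from S: {S, Q, R}.
Min-cut edges: S→P (5), R→T (6); capacity 5 + 6 = 11.
This cut is saturated, so no flow can exceed 11.

11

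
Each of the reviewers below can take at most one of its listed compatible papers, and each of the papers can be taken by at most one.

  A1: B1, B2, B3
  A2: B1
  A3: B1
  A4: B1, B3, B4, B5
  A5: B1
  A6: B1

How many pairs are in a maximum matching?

3

Unit-capacity flow: source→left, listed edges, right→sink; max matching = max flow.
Augmenting path A1→B1 (+1); matched 1.
Augmenting path A4→B3 (+1); matched 2.
Augmenting path A2→B1→A1→B2 (+1); matched 3.
No augmenting path remains; maximum matching = 3.
König certificate: {A1, A4, B1} is a vertex cover of size 3 (every listed pair touches it), so no matching can be larger.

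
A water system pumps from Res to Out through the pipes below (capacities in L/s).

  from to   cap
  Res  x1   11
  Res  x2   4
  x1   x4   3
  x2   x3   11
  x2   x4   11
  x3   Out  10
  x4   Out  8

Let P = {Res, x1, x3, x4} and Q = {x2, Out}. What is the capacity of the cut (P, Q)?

22

Edges leaving {Res, x1, x3, x4}: Res→x2 (4), x3→Out (10), x4→Out (8).
Cut capacity = 4 + 10 + 8 = 22.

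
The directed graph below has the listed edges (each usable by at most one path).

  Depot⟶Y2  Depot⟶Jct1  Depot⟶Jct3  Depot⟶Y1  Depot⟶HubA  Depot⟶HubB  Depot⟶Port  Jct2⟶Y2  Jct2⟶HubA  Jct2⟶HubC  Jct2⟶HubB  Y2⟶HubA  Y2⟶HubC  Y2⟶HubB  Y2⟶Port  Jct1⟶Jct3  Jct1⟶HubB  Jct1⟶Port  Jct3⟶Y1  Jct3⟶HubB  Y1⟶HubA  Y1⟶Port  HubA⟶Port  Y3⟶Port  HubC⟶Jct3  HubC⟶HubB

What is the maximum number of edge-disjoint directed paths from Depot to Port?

5

Assign every edge capacity 1; by Menger, the answer equals the max flow.
Path Depot→Port (+1); total 1.
Path Depot→Y2→Port (+1); total 2.
Path Depot→Jct1→Port (+1); total 3.
Path Depot→Y1→Port (+1); total 4.
Path Depot→HubA→Port (+1); total 5.
No residual Depot→Port path; max flow = 5.
Certifying cut of size 5: {Depot→Jct1, Depot→Port, Depot→Y2, HubA→Port, Y1→Port}.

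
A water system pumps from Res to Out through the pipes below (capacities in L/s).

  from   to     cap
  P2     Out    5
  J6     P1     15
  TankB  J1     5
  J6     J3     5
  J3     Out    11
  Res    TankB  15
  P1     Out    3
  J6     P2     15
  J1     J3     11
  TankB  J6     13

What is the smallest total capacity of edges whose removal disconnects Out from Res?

15

Augment Res→TankB→J1→J3→Out: bottleneck 5, flow now 5.
Augment Res→TankB→J6→J3→Out: bottleneck 5, flow now 10.
Augment Res→TankB→J6→P1→Out: bottleneck 3, flow now 13.
Augment Res→TankB→J6→P2→Out: bottleneck 2, flow now 15.
No augmenting path remains; maximum flow = 15.
By max-flow min-cut, the minimum cut capacity equals the max flow.
In the residual graph, reachable from Res: {Res}.
Min-cut edges: Res→TankB (15); capacity 15 = 15.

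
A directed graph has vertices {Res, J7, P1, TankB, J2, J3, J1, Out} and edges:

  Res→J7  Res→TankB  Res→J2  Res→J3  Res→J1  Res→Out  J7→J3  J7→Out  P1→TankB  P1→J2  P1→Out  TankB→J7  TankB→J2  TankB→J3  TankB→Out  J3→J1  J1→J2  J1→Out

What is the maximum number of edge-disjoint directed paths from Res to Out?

4

Assign every edge capacity 1; by Menger, the answer equals the max flow.
Path Res→Out (+1); total 1.
Path Res→J7→Out (+1); total 2.
Path Res→TankB→Out (+1); total 3.
Path Res→J1→Out (+1); total 4.
No residual Res→Out path; max flow = 4.
Certifying cut of size 4: {J1→Out, Res→J7, Res→Out, Res→TankB}.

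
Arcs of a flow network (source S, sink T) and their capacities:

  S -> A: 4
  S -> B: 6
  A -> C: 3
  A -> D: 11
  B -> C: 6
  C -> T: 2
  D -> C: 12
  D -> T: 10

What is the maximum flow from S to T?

6

Augment S→A→C→T: bottleneck 2, flow now 2.
Augment S→A→D→T: bottleneck 2, flow now 4.
Augment S→B→C→A→D→T: bottleneck 2, flow now 6. (uses reverse residual edge)
No augmenting path remains; maximum flow = 6.
In the residual graph, reachable from S: {S, B, C}.
Min-cut edges: S→A (4), C→T (2); capacity 4 + 2 = 6.
This cut is saturated, so no flow can exceed 6.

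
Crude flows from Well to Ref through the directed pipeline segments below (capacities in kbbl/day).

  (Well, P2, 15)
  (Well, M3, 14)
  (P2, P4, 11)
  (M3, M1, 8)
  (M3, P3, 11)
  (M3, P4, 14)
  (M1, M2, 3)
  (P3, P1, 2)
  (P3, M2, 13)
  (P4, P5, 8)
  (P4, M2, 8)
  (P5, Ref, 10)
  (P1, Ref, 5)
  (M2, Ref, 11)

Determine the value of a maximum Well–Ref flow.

Augment Well→P2→P4→P5→Ref: bottleneck 8, flow now 8.
Augment Well→P2→P4→M2→Ref: bottleneck 3, flow now 11.
Augment Well→M3→M1→M2→Ref: bottleneck 3, flow now 14.
Augment Well→M3→P3→P1→Ref: bottleneck 2, flow now 16.
Augment Well→M3→P3→M2→Ref: bottleneck 5, flow now 21.
No augmenting path remains; maximum flow = 21.
In the residual graph, reachable from Well: {Well, P2, M3, M1, P3, P4, M2}.
Min-cut edges: P3→P1 (2), P4→P5 (8), M2→Ref (11); capacity 2 + 8 + 11 = 21.
This cut is saturated, so no flow can exceed 21.

21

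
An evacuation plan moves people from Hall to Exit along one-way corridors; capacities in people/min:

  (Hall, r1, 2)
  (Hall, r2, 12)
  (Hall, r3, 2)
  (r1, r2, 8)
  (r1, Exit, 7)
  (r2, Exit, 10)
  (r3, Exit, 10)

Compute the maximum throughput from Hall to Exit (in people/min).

14

Augment Hall→r1→Exit: bottleneck 2, flow now 2.
Augment Hall→r2→Exit: bottleneck 10, flow now 12.
Augment Hall→r3→Exit: bottleneck 2, flow now 14.
No augmenting path remains; maximum flow = 14.
In the residual graph, reachable from Hall: {Hall, r2}.
Min-cut edges: Hall→r1 (2), Hall→r3 (2), r2→Exit (10); capacity 2 + 2 + 10 = 14.
This cut is saturated, so no flow can exceed 14.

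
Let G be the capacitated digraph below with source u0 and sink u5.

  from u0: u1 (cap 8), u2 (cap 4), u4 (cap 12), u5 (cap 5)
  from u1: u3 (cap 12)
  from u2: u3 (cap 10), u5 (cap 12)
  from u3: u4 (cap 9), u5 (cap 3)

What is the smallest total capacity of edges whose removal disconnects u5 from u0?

12

Augment u0→u5: bottleneck 5, flow now 5.
Augment u0→u2→u5: bottleneck 4, flow now 9.
Augment u0→u1→u3→u5: bottleneck 3, flow now 12.
No augmenting path remains; maximum flow = 12.
By max-flow min-cut, the minimum cut capacity equals the max flow.
In the residual graph, reachable from u0: {u0, u1, u3, u4}.
Min-cut edges: u0→u2 (4), u0→u5 (5), u3→u5 (3); capacity 4 + 5 + 3 = 12.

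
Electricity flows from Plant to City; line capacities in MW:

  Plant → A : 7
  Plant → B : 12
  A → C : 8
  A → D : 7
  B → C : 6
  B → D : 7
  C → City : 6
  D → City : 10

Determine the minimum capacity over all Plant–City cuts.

Augment Plant→A→C→City: bottleneck 6, flow now 6.
Augment Plant→A→D→City: bottleneck 1, flow now 7.
Augment Plant→B→D→City: bottleneck 7, flow now 14.
Augment Plant→B→C→A→D→City: bottleneck 2, flow now 16. (uses reverse residual edge)
No augmenting path remains; maximum flow = 16.
By max-flow min-cut, the minimum cut capacity equals the max flow.
In the residual graph, reachable from Plant: {Plant, A, B, C, D}.
Min-cut edges: C→City (6), D→City (10); capacity 6 + 10 = 16.

16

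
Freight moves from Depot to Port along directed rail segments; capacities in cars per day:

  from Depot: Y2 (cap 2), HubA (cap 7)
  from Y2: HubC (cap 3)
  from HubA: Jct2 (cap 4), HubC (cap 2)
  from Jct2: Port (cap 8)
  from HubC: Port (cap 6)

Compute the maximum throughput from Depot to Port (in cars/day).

Augment Depot→Y2→HubC→Port: bottleneck 2, flow now 2.
Augment Depot→HubA→Jct2→Port: bottleneck 4, flow now 6.
Augment Depot→HubA→HubC→Port: bottleneck 2, flow now 8.
No augmenting path remains; maximum flow = 8.
In the residual graph, reachable from Depot: {Depot, HubA}.
Min-cut edges: Depot→Y2 (2), HubA→Jct2 (4), HubA→HubC (2); capacity 2 + 4 + 2 = 8.
This cut is saturated, so no flow can exceed 8.

8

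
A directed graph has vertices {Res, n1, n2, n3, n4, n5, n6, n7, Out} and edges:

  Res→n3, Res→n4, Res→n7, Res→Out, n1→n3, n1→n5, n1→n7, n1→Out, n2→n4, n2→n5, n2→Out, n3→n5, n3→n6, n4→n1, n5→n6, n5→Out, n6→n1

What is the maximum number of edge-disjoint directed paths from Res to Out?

Assign every edge capacity 1; by Menger, the answer equals the max flow.
Path Res→Out (+1); total 1.
Path Res→n3→n5→Out (+1); total 2.
Path Res→n4→n1→Out (+1); total 3.
No residual Res→Out path; max flow = 3.
Certifying cut of size 3: {Res→Out, Res→n3, Res→n4}.

3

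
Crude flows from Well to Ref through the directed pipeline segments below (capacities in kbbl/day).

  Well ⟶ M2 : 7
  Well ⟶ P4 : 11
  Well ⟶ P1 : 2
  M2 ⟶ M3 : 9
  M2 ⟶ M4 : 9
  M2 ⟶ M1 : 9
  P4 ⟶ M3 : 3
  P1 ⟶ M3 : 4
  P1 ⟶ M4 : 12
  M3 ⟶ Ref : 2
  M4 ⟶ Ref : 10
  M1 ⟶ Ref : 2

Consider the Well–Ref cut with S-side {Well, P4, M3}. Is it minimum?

Given cut capacity: 7 + 2 + 2 = 11.
Augment Well→M2→M3→Ref: bottleneck 2, flow now 2.
Augment Well→M2→M4→Ref: bottleneck 5, flow now 7.
Augment Well→P1→M4→Ref: bottleneck 2, flow now 9.
Augment Well→P4→M3→M2→M4→Ref: bottleneck 2, flow now 11. (uses reverse residual edge)
No augmenting path remains; maximum flow = 11.
Cut capacity 11 equals the max flow, so it is a minimum cut.

Yes — it is a minimum cut (capacity 11).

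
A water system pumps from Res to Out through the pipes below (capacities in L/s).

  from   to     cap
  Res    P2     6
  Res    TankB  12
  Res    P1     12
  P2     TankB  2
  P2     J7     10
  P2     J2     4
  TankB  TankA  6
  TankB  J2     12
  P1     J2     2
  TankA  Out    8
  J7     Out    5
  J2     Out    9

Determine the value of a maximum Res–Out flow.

Augment Res→P2→J7→Out: bottleneck 5, flow now 5.
Augment Res→P2→J2→Out: bottleneck 1, flow now 6.
Augment Res→TankB→TankA→Out: bottleneck 6, flow now 12.
Augment Res→TankB→J2→Out: bottleneck 6, flow now 18.
Augment Res→P1→J2→Out: bottleneck 2, flow now 20.
No augmenting path remains; maximum flow = 20.
In the residual graph, reachable from Res: {Res, P1}.
Min-cut edges: Res→P2 (6), Res→TankB (12), P1→J2 (2); capacity 6 + 12 + 2 = 20.
This cut is saturated, so no flow can exceed 20.

20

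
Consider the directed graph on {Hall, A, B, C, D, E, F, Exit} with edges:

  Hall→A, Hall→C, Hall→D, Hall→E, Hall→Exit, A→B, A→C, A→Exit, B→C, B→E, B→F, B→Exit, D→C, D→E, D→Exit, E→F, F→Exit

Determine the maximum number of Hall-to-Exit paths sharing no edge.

4

Assign every edge capacity 1; by Menger, the answer equals the max flow.
Path Hall→Exit (+1); total 1.
Path Hall→A→Exit (+1); total 2.
Path Hall→D→Exit (+1); total 3.
Path Hall→E→F→Exit (+1); total 4.
No residual Hall→Exit path; max flow = 4.
Certifying cut of size 4: {Hall→A, Hall→D, Hall→E, Hall→Exit}.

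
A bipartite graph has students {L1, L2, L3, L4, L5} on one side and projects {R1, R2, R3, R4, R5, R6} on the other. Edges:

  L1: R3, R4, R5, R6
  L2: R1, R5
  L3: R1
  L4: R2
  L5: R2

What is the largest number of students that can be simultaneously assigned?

Unit-capacity flow: source→left, listed edges, right→sink; max matching = max flow.
Augmenting path L1→R3 (+1); matched 1.
Augmenting path L2→R1 (+1); matched 2.
Augmenting path L4→R2 (+1); matched 3.
Augmenting path L3→R1→L2→R5 (+1); matched 4.
No augmenting path remains; maximum matching = 4.
König certificate: {L1, L2, L3, R2} is a vertex cover of size 4 (every listed pair touches it), so no matching can be larger.

4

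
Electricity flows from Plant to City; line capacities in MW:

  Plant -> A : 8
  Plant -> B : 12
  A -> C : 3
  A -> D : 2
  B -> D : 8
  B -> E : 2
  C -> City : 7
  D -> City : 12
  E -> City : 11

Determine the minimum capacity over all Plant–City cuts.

Augment Plant→A→C→City: bottleneck 3, flow now 3.
Augment Plant→A→D→City: bottleneck 2, flow now 5.
Augment Plant→B→D→City: bottleneck 8, flow now 13.
Augment Plant→B→E→City: bottleneck 2, flow now 15.
No augmenting path remains; maximum flow = 15.
By max-flow min-cut, the minimum cut capacity equals the max flow.
In the residual graph, reachable from Plant: {Plant, A, B}.
Min-cut edges: A→C (3), A→D (2), B→D (8), B→E (2); capacity 3 + 2 + 8 + 2 = 15.

15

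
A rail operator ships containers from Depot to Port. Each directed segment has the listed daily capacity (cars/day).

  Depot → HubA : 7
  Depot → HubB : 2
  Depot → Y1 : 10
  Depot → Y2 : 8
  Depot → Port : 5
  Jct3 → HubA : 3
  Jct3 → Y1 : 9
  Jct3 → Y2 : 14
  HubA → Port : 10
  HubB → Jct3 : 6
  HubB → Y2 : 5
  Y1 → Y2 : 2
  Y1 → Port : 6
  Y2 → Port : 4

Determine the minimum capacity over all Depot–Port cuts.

Augment Depot→Port: bottleneck 5, flow now 5.
Augment Depot→HubA→Port: bottleneck 7, flow now 12.
Augment Depot→Y1→Port: bottleneck 6, flow now 18.
Augment Depot→Y2→Port: bottleneck 4, flow now 22.
Augment Depot→HubB→Jct3→HubA→Port: bottleneck 2, flow now 24.
No augmenting path remains; maximum flow = 24.
By max-flow min-cut, the minimum cut capacity equals the max flow.
In the residual graph, reachable from Depot: {Depot, Y1, Y2}.
Min-cut edges: Depot→HubA (7), Depot→HubB (2), Depot→Port (5), Y1→Port (6), Y2→Port (4); capacity 7 + 2 + 5 + 6 + 4 = 24.

24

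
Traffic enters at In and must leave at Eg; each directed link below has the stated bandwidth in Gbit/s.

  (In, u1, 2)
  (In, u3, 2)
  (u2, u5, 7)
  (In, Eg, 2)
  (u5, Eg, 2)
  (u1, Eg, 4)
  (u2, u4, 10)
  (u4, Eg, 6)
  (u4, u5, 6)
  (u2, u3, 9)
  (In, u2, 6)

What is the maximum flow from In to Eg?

10

Augment In→Eg: bottleneck 2, flow now 2.
Augment In→u1→Eg: bottleneck 2, flow now 4.
Augment In→u2→u4→Eg: bottleneck 6, flow now 10.
No augmenting path remains; maximum flow = 10.
In the residual graph, reachable from In: {In, u3}.
Min-cut edges: In→u1 (2), In→u2 (6), In→Eg (2); capacity 2 + 6 + 2 = 10.
This cut is saturated, so no flow can exceed 10.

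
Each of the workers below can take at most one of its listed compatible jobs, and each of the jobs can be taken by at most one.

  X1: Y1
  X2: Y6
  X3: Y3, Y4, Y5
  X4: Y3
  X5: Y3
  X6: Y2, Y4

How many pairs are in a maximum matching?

Unit-capacity flow: source→left, listed edges, right→sink; max matching = max flow.
Augmenting path X1→Y1 (+1); matched 1.
Augmenting path X2→Y6 (+1); matched 2.
Augmenting path X3→Y3 (+1); matched 3.
Augmenting path X6→Y2 (+1); matched 4.
Augmenting path X4→Y3→X3→Y4 (+1); matched 5.
No augmenting path remains; maximum matching = 5.
König certificate: {X1, X2, X3, X6, Y3} is a vertex cover of size 5 (every listed pair touches it), so no matching can be larger.

5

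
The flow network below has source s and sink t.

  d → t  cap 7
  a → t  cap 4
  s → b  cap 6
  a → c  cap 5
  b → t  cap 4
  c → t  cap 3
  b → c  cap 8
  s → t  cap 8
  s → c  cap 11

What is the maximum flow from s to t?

15

Augment s→t: bottleneck 8, flow now 8.
Augment s→b→t: bottleneck 4, flow now 12.
Augment s→c→t: bottleneck 3, flow now 15.
No augmenting path remains; maximum flow = 15.
In the residual graph, reachable from s: {s, b, c}.
Min-cut edges: s→t (8), b→t (4), c→t (3); capacity 8 + 4 + 3 = 15.
This cut is saturated, so no flow can exceed 15.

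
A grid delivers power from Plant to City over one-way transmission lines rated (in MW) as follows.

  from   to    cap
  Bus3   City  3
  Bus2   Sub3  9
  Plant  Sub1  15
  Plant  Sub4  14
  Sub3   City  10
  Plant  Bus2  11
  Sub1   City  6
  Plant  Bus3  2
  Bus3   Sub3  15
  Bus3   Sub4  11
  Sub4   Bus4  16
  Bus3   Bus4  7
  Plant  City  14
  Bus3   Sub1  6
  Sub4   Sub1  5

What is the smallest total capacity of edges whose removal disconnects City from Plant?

Augment Plant→City: bottleneck 14, flow now 14.
Augment Plant→Bus3→City: bottleneck 2, flow now 16.
Augment Plant→Sub1→City: bottleneck 6, flow now 22.
Augment Plant→Bus2→Sub3→City: bottleneck 9, flow now 31.
No augmenting path remains; maximum flow = 31.
By max-flow min-cut, the minimum cut capacity equals the max flow.
In the residual graph, reachable from Plant: {Plant, Sub4, Bus2, Sub1, Bus4}.
Min-cut edges: Plant→Bus3 (2), Plant→City (14), Bus2→Sub3 (9), Sub1→City (6); capacity 2 + 14 + 9 + 6 = 31.

31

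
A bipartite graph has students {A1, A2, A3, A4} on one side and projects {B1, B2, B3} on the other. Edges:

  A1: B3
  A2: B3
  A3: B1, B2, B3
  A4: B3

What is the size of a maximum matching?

Unit-capacity flow: source→left, listed edges, right→sink; max matching = max flow.
Augmenting path A1→B3 (+1); matched 1.
Augmenting path A3→B1 (+1); matched 2.
No augmenting path remains; maximum matching = 2.
König certificate: {A3, B3} is a vertex cover of size 2 (every listed pair touches it), so no matching can be larger.

2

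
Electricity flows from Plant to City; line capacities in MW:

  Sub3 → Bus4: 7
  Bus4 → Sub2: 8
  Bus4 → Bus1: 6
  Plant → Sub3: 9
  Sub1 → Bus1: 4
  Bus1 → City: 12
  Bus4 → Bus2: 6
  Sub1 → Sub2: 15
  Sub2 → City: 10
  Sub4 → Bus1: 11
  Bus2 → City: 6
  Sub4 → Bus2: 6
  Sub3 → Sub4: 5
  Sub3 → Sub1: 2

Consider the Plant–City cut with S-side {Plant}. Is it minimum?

Given cut capacity: 9 = 9.
Augment Plant→Sub3→Bus4→Sub2→City: bottleneck 7, flow now 7.
Augment Plant→Sub3→Sub4→Bus2→City: bottleneck 2, flow now 9.
No augmenting path remains; maximum flow = 9.
Cut capacity 9 equals the max flow, so it is a minimum cut.

Yes — it is a minimum cut (capacity 9).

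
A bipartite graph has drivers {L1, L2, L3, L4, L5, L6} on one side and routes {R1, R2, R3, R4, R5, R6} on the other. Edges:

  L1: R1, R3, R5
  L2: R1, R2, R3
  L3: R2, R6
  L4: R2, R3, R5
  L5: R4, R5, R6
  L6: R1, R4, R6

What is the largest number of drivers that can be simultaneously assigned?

6

Unit-capacity flow: source→left, listed edges, right→sink; max matching = max flow.
Augmenting path L1→R1 (+1); matched 1.
Augmenting path L2→R2 (+1); matched 2.
Augmenting path L3→R6 (+1); matched 3.
Augmenting path L4→R3 (+1); matched 4.
Augmenting path L5→R4 (+1); matched 5.
Augmenting path L6→R1→L1→R5 (+1); matched 6.
No augmenting path remains; maximum matching = 6.
König certificate: {L1, L2, L3, L4, L5, L6} is a vertex cover of size 6 (every listed pair touches it), so no matching can be larger.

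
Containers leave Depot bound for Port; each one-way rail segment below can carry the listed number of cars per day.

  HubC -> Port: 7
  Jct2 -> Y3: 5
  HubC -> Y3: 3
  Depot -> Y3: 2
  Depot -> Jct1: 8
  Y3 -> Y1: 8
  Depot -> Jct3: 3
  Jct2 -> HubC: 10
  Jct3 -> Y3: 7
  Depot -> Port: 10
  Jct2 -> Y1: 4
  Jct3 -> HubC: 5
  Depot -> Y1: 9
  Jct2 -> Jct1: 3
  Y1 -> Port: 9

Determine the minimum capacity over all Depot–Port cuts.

22

Augment Depot→Port: bottleneck 10, flow now 10.
Augment Depot→Y1→Port: bottleneck 9, flow now 19.
Augment Depot→Jct3→HubC→Port: bottleneck 3, flow now 22.
No augmenting path remains; maximum flow = 22.
By max-flow min-cut, the minimum cut capacity equals the max flow.
In the residual graph, reachable from Depot: {Depot, Y3, Y1, Jct1}.
Min-cut edges: Depot→Jct3 (3), Depot→Port (10), Y1→Port (9); capacity 3 + 10 + 9 = 22.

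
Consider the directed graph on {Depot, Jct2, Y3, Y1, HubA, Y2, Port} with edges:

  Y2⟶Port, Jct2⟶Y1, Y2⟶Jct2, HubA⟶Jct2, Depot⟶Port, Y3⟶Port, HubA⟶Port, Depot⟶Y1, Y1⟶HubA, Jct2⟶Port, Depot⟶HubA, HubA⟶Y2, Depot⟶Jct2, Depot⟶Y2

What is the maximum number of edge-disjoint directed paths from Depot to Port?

Assign every edge capacity 1; by Menger, the answer equals the max flow.
Path Depot→Port (+1); total 1.
Path Depot→Jct2→Port (+1); total 2.
Path Depot→HubA→Port (+1); total 3.
Path Depot→Y2→Port (+1); total 4.
No residual Depot→Port path; max flow = 4.
Certifying cut of size 4: {Depot→Port, HubA→Port, Jct2→Port, Y2→Port}.

4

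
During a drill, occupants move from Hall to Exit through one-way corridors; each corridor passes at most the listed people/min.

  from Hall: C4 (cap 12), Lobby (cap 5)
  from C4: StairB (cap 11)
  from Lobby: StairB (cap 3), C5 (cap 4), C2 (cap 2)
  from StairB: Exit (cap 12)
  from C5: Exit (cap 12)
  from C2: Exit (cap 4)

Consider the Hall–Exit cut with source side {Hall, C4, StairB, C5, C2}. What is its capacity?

Edges leaving {Hall, C4, StairB, C5, C2}: Hall→Lobby (5), StairB→Exit (12), C5→Exit (12), C2→Exit (4).
Cut capacity = 5 + 12 + 12 + 4 = 33.

33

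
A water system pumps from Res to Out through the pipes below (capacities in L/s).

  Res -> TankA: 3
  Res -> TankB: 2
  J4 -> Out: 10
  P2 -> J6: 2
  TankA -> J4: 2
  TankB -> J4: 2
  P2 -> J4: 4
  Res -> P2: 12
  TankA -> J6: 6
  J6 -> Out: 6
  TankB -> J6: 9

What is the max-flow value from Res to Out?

Augment Res→TankA→J6→Out: bottleneck 3, flow now 3.
Augment Res→P2→J6→Out: bottleneck 2, flow now 5.
Augment Res→P2→J4→Out: bottleneck 4, flow now 9.
Augment Res→TankB→J6→Out: bottleneck 1, flow now 10.
Augment Res→TankB→J4→Out: bottleneck 1, flow now 11.
No augmenting path remains; maximum flow = 11.
In the residual graph, reachable from Res: {Res, P2}.
Min-cut edges: Res→TankA (3), Res→TankB (2), P2→J6 (2), P2→J4 (4); capacity 3 + 2 + 2 + 4 = 11.
This cut is saturated, so no flow can exceed 11.

11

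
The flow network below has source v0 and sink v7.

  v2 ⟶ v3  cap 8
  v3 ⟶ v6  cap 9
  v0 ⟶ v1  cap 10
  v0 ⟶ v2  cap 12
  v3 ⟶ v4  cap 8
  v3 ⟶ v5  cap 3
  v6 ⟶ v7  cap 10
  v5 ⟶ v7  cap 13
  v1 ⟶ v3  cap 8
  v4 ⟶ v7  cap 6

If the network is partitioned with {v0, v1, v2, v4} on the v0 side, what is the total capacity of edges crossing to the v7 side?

22

Edges leaving {v0, v1, v2, v4}: v1→v3 (8), v2→v3 (8), v4→v7 (6).
Cut capacity = 8 + 8 + 6 = 22.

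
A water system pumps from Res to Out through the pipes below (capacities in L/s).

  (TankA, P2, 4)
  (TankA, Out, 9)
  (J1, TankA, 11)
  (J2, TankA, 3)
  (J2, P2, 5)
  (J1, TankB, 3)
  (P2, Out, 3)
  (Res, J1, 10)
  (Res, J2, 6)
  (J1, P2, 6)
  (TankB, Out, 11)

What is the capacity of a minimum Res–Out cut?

Augment Res→J1→P2→Out: bottleneck 3, flow now 3.
Augment Res→J1→TankA→Out: bottleneck 7, flow now 10.
Augment Res→J2→TankA→Out: bottleneck 2, flow now 12.
Augment Res→J2→P2→J1→TankB→Out: bottleneck 3, flow now 15. (uses reverse residual edge)
No augmenting path remains; maximum flow = 15.
By max-flow min-cut, the minimum cut capacity equals the max flow.
In the residual graph, reachable from Res: {Res, J1, J2, P2, TankA}.
Min-cut edges: J1→TankB (3), P2→Out (3), TankA→Out (9); capacity 3 + 3 + 9 = 15.

15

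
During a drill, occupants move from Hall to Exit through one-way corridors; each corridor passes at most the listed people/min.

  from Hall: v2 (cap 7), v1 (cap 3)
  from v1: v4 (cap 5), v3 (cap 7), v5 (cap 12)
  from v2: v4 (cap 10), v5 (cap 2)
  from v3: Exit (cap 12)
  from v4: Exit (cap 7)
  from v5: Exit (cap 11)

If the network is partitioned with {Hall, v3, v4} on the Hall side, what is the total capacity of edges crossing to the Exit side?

29

Edges leaving {Hall, v3, v4}: Hall→v1 (3), Hall→v2 (7), v3→Exit (12), v4→Exit (7).
Cut capacity = 3 + 7 + 12 + 7 = 29.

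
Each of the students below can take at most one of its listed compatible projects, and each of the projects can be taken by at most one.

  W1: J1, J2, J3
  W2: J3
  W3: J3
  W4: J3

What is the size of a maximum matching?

Unit-capacity flow: source→left, listed edges, right→sink; max matching = max flow.
Augmenting path W1→J1 (+1); matched 1.
Augmenting path W2→J3 (+1); matched 2.
No augmenting path remains; maximum matching = 2.
König certificate: {W1, J3} is a vertex cover of size 2 (every listed pair touches it), so no matching can be larger.

2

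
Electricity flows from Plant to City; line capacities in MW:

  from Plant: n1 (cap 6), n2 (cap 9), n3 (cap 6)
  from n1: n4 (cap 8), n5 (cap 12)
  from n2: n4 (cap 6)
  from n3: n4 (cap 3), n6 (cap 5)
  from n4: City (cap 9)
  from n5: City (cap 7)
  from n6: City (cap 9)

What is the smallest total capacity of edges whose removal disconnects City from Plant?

Augment Plant→n1→n4→City: bottleneck 6, flow now 6.
Augment Plant→n2→n4→City: bottleneck 3, flow now 9.
Augment Plant→n3→n6→City: bottleneck 5, flow now 14.
Augment Plant→n2→n4→n1→n5→City: bottleneck 3, flow now 17. (uses reverse residual edge)
Augment Plant→n3→n4→n1→n5→City: bottleneck 1, flow now 18. (uses reverse residual edge)
No augmenting path remains; maximum flow = 18.
By max-flow min-cut, the minimum cut capacity equals the max flow.
In the residual graph, reachable from Plant: {Plant, n2}.
Min-cut edges: Plant→n1 (6), Plant→n3 (6), n2→n4 (6); capacity 6 + 6 + 6 = 18.

18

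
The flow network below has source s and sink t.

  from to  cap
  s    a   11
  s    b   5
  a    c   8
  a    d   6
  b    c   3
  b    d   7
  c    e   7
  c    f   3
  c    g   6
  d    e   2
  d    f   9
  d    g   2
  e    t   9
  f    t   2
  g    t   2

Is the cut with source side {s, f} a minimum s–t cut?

Given cut capacity: 11 + 5 + 2 = 18.
Augment s→a→c→e→t: bottleneck 7, flow now 7.
Augment s→a→c→f→t: bottleneck 1, flow now 8.
Augment s→a→d→e→t: bottleneck 2, flow now 10.
Augment s→a→d→f→t: bottleneck 1, flow now 11.
Augment s→b→c→g→t: bottleneck 2, flow now 13.
No augmenting path remains; maximum flow = 13.
In the residual graph, reachable from s: {s, a, b, c, d, f, g}.
Min-cut edges: c→e (7), d→e (2), f→t (2), g→t (2); capacity 7 + 2 + 2 + 2 = 13.
Cut capacity 18 exceeds the max flow 13, so it is not minimum.

No — its capacity is 18, but the minimum cut has capacity 13.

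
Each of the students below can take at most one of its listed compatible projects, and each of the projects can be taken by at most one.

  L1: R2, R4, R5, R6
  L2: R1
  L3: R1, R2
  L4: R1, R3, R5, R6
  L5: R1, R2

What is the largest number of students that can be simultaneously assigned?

4

Unit-capacity flow: source→left, listed edges, right→sink; max matching = max flow.
Augmenting path L1→R2 (+1); matched 1.
Augmenting path L2→R1 (+1); matched 2.
Augmenting path L4→R3 (+1); matched 3.
Augmenting path L3→R2→L1→R4 (+1); matched 4.
No augmenting path remains; maximum matching = 4.
König certificate: {L1, L4, R1, R2} is a vertex cover of size 4 (every listed pair touches it), so no matching can be larger.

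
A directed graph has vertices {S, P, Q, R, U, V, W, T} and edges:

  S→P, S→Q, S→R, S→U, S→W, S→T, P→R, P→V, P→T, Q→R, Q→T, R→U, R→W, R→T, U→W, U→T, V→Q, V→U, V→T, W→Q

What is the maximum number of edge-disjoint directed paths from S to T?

5

Assign every edge capacity 1; by Menger, the answer equals the max flow.
Path S→T (+1); total 1.
Path S→P→T (+1); total 2.
Path S→Q→T (+1); total 3.
Path S→R→T (+1); total 4.
Path S→U→T (+1); total 5.
No residual S→T path; max flow = 5.
Certifying cut of size 5: {Q→T, R→T, S→P, S→T, U→T}.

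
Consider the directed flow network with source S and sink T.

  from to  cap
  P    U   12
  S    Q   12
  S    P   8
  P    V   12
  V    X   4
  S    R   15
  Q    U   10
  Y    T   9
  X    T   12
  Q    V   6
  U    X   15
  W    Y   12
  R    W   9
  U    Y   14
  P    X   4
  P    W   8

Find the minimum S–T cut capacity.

21

Augment S→P→X→T: bottleneck 4, flow now 4.
Augment S→P→U→X→T: bottleneck 4, flow now 8.
Augment S→Q→U→X→T: bottleneck 4, flow now 12.
Augment S→Q→U→Y→T: bottleneck 6, flow now 18.
Augment S→R→W→Y→T: bottleneck 3, flow now 21.
No augmenting path remains; maximum flow = 21.
By max-flow min-cut, the minimum cut capacity equals the max flow.
In the residual graph, reachable from S: {S, P, Q, R, U, V, W, X, Y}.
Min-cut edges: X→T (12), Y→T (9); capacity 12 + 9 = 21.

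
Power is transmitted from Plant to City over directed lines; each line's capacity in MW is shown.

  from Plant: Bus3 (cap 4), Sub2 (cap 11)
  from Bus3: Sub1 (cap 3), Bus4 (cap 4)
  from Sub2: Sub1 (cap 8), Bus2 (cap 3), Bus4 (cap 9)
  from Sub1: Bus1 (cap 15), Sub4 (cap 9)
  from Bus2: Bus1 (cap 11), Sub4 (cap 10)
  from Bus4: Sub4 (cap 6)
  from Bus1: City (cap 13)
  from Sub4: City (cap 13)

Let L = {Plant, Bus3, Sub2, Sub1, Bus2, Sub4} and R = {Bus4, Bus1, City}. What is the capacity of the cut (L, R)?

Edges leaving {Plant, Bus3, Sub2, Sub1, Bus2, Sub4}: Bus3→Bus4 (4), Sub2→Bus4 (9), Sub1→Bus1 (15), Bus2→Bus1 (11), Sub4→City (13).
Cut capacity = 4 + 9 + 15 + 11 + 13 = 52.

52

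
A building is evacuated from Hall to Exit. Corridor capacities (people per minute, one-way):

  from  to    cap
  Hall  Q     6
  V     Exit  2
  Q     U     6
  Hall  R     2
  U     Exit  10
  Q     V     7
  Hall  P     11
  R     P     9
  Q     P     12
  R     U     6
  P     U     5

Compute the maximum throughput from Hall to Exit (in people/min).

Augment Hall→P→U→Exit: bottleneck 5, flow now 5.
Augment Hall→Q→U→Exit: bottleneck 5, flow now 10.
Augment Hall→Q→V→Exit: bottleneck 1, flow now 11.
Augment Hall→R→U→Q→V→Exit: bottleneck 1, flow now 12. (uses reverse residual edge)
No augmenting path remains; maximum flow = 12.
In the residual graph, reachable from Hall: {Hall, P, Q, R, U, V}.
Min-cut edges: U→Exit (10), V→Exit (2); capacity 10 + 2 = 12.
This cut is saturated, so no flow can exceed 12.

12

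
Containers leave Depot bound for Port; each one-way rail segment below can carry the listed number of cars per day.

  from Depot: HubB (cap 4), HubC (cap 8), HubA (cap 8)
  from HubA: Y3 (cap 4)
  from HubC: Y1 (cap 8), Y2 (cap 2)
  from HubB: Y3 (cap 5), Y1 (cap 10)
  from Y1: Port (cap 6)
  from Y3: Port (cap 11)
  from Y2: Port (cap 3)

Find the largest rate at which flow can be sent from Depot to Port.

16

Augment Depot→HubA→Y3→Port: bottleneck 4, flow now 4.
Augment Depot→HubC→Y1→Port: bottleneck 6, flow now 10.
Augment Depot→HubC→Y2→Port: bottleneck 2, flow now 12.
Augment Depot→HubB→Y3→Port: bottleneck 4, flow now 16.
No augmenting path remains; maximum flow = 16.
In the residual graph, reachable from Depot: {Depot, HubA}.
Min-cut edges: Depot→HubC (8), Depot→HubB (4), HubA→Y3 (4); capacity 8 + 4 + 4 = 16.
This cut is saturated, so no flow can exceed 16.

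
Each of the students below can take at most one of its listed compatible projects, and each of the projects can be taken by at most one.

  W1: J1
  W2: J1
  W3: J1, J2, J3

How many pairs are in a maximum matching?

Unit-capacity flow: source→left, listed edges, right→sink; max matching = max flow.
Augmenting path W1→J1 (+1); matched 1.
Augmenting path W3→J2 (+1); matched 2.
No augmenting path remains; maximum matching = 2.
König certificate: {W3, J1} is a vertex cover of size 2 (every listed pair touches it), so no matching can be larger.

2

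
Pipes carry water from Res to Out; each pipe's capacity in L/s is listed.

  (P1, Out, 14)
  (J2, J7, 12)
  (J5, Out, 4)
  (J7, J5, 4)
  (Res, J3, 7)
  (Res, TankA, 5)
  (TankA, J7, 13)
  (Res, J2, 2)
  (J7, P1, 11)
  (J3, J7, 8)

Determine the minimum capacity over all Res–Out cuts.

Augment Res→J3→J7→J5→Out: bottleneck 4, flow now 4.
Augment Res→J3→J7→P1→Out: bottleneck 3, flow now 7.
Augment Res→TankA→J7→P1→Out: bottleneck 5, flow now 12.
Augment Res→J2→J7→P1→Out: bottleneck 2, flow now 14.
No augmenting path remains; maximum flow = 14.
By max-flow min-cut, the minimum cut capacity equals the max flow.
In the residual graph, reachable from Res: {Res}.
Min-cut edges: Res→J3 (7), Res→TankA (5), Res→J2 (2); capacity 7 + 5 + 2 = 14.

14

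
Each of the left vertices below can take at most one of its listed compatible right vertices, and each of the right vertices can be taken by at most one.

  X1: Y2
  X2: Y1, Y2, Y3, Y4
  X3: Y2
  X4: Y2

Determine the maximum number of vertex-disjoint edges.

2

Unit-capacity flow: source→left, listed edges, right→sink; max matching = max flow.
Augmenting path X1→Y2 (+1); matched 1.
Augmenting path X2→Y1 (+1); matched 2.
No augmenting path remains; maximum matching = 2.
König certificate: {X2, Y2} is a vertex cover of size 2 (every listed pair touches it), so no matching can be larger.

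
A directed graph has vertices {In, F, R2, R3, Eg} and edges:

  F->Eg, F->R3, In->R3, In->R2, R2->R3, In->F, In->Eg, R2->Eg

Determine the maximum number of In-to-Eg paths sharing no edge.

Assign every edge capacity 1; by Menger, the answer equals the max flow.
Path In→Eg (+1); total 1.
Path In→F→Eg (+1); total 2.
Path In→R2→Eg (+1); total 3.
No residual In→Eg path; max flow = 3.
Certifying cut of size 3: {In→Eg, In→F, In→R2}.

3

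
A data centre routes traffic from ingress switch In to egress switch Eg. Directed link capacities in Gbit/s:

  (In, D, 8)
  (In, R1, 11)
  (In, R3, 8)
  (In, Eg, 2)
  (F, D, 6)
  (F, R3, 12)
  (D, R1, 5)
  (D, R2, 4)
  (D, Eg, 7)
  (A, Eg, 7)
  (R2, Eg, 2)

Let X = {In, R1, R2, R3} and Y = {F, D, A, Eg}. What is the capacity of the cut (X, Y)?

12

Edges leaving {In, R1, R2, R3}: In→D (8), In→Eg (2), R2→Eg (2).
Cut capacity = 8 + 2 + 2 = 12.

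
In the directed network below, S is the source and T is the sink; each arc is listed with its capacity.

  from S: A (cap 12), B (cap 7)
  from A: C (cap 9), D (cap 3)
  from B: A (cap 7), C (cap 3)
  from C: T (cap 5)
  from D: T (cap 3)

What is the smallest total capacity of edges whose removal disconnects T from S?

8

Augment S→A→C→T: bottleneck 5, flow now 5.
Augment S→A→D→T: bottleneck 3, flow now 8.
No augmenting path remains; maximum flow = 8.
By max-flow min-cut, the minimum cut capacity equals the max flow.
In the residual graph, reachable from S: {S, A, B, C}.
Min-cut edges: A→D (3), C→T (5); capacity 3 + 5 = 8.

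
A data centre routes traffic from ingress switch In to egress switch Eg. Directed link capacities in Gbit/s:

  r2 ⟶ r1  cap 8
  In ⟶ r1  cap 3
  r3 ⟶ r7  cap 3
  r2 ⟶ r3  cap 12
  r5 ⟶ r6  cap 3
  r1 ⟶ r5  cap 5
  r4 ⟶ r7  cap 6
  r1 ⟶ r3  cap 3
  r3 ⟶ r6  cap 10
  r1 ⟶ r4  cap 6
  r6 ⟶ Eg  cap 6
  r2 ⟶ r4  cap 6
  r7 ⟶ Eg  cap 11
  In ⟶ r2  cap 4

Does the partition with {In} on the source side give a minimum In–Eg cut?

Yes — it is a minimum cut (capacity 7).

Given cut capacity: 3 + 4 = 7.
Augment In→r1→r3→r6→Eg: bottleneck 3, flow now 3.
Augment In→r2→r3→r6→Eg: bottleneck 3, flow now 6.
Augment In→r2→r3→r7→Eg: bottleneck 1, flow now 7.
No augmenting path remains; maximum flow = 7.
Cut capacity 7 equals the max flow, so it is a minimum cut.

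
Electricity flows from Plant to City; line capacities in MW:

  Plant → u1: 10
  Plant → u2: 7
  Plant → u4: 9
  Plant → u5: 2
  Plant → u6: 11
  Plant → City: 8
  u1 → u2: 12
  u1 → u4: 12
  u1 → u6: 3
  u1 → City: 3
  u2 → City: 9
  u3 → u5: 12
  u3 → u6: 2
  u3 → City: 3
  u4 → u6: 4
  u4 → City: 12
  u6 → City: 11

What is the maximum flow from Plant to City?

Augment Plant→City: bottleneck 8, flow now 8.
Augment Plant→u1→City: bottleneck 3, flow now 11.
Augment Plant→u2→City: bottleneck 7, flow now 18.
Augment Plant→u4→City: bottleneck 9, flow now 27.
Augment Plant→u6→City: bottleneck 11, flow now 38.
Augment Plant→u1→u2→City: bottleneck 2, flow now 40.
Augment Plant→u1→u4→City: bottleneck 3, flow now 43.
No augmenting path remains; maximum flow = 43.
In the residual graph, reachable from Plant: {Plant, u1, u2, u4, u5, u6}.
Min-cut edges: Plant→City (8), u1→City (3), u2→City (9), u4→City (12), u6→City (11); capacity 8 + 3 + 9 + 12 + 11 = 43.
This cut is saturated, so no flow can exceed 43.

43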